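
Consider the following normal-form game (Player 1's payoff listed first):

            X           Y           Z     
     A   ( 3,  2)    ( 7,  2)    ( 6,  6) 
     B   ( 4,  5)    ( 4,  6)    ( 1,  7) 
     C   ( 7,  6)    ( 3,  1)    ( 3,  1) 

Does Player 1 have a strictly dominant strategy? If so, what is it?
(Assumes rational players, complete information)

No strictly dominant strategy exists for Player 1

Work:
A strategy strictly dominates another if it gives a strictly higher payoff against every opponent action. Compare each pair of P1's strategies column-by-column:
  A vs B: [3 vs 4, 7 vs 4, 6 vs 1] → A does not strictly dominate B (column X: 3 ≤ 4)
  A vs C: [3 vs 7, 7 vs 3, 6 vs 3] → A does not strictly dominate C (column X: 3 ≤ 7)
  B vs A: [4 vs 3, 4 vs 7, 1 vs 6] → B does not strictly dominate A (column Y: 4 ≤ 7)
  B vs C: [4 vs 7, 4 vs 3, 1 vs 3] → B does not strictly dominate C (column X: 4 ≤ 7)
  C vs A: [7 vs 3, 3 vs 7, 3 vs 6] → C does not strictly dominate A (column Y: 3 ≤ 7)
  C vs B: [7 vs 4, 3 vs 4, 3 vs 1] → C does not strictly dominate B (column Y: 3 ≤ 4)
No single strategy strictly dominates all others → no strictly dominant strategy.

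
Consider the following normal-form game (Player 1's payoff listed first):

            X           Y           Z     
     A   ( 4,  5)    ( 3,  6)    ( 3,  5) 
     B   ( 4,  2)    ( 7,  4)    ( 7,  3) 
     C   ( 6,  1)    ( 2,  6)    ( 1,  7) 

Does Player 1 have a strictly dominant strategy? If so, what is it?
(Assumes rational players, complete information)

No strictly dominant strategy exists for Player 1

Work:
A strategy strictly dominates another if it gives a strictly higher payoff against every opponent action. Compare each pair of P1's strategies column-by-column:
  A vs B: [4 vs 4, 3 vs 7, 3 vs 7] → A does not strictly dominate B (column X: 4 ≤ 4)
  A vs C: [4 vs 6, 3 vs 2, 3 vs 1] → A does not strictly dominate C (column X: 4 ≤ 6)
  B vs A: [4 vs 4, 7 vs 3, 7 vs 3] → B does not strictly dominate A (column X: 4 ≤ 4)
  B vs C: [4 vs 6, 7 vs 2, 7 vs 1] → B does not strictly dominate C (column X: 4 ≤ 6)
  C vs A: [6 vs 4, 2 vs 3, 1 vs 3] → C does not strictly dominate A (column Y: 2 ≤ 3)
  C vs B: [6 vs 4, 2 vs 7, 1 vs 7] → C does not strictly dominate B (column Y: 2 ≤ 7)
No single strategy strictly dominates all others → no strictly dominant strategy.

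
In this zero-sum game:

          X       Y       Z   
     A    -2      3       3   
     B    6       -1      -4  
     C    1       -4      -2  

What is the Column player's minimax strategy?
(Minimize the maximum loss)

Column should play Y or Z (all achieve the minimum), value = 3

Work:
Column player minimizes Row's maximum payoff:
Column X: max payoff to Row = 6
Column Y: max payoff to Row = 3
Column Z: max payoff to Row = 3
Minimum is 3, achieved by columns Y, Z (tied).
Each of Y or Z is a minimax strategy.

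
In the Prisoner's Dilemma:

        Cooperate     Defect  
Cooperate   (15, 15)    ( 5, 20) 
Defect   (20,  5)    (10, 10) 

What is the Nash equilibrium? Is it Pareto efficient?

(Defect, Defect) is NE; not Pareto efficient

Work:
Defect dominates Cooperate for both players:
If P2 cooperates: Defect (20) > Cooperate (15)
If P2 defects: Defect (10) > Cooperate (5)
NE: (Defect, Defect) with payoff (10, 10)
But (Cooperate, Cooperate) = (15, 15) Pareto dominates (10, 10)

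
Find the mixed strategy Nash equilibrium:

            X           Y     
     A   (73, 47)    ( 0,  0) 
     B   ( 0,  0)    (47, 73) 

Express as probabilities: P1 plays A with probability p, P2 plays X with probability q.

p = 0.6083, q = 0.3917

Work:
Find probabilities that make opponent indifferent:
P2 chooses q to make P1 indifferent between A and B
P1 chooses p to make P2 indifferent between X and Y
Mixed NE: P1 plays (A: 0.6083, B: 0.3917), P2 plays (X: 0.3917, Y: 0.6083)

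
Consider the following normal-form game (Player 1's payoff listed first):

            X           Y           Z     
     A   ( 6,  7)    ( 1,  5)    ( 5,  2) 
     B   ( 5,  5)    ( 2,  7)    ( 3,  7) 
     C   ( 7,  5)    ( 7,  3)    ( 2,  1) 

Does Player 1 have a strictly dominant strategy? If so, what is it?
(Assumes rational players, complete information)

No strictly dominant strategy exists for Player 1

Work:
A strategy strictly dominates another if it gives a strictly higher payoff against every opponent action. Compare each pair of P1's strategies column-by-column:
  A vs B: [6 vs 5, 1 vs 2, 5 vs 3] → A does not strictly dominate B (column Y: 1 ≤ 2)
  A vs C: [6 vs 7, 1 vs 7, 5 vs 2] → A does not strictly dominate C (column X: 6 ≤ 7)
  B vs A: [5 vs 6, 2 vs 1, 3 vs 5] → B does not strictly dominate A (column X: 5 ≤ 6)
  B vs C: [5 vs 7, 2 vs 7, 3 vs 2] → B does not strictly dominate C (column X: 5 ≤ 7)
  C vs A: [7 vs 6, 7 vs 1, 2 vs 5] → C does not strictly dominate A (column Z: 2 ≤ 5)
  C vs B: [7 vs 5, 7 vs 2, 2 vs 3] → C does not strictly dominate B (column Z: 2 ≤ 3)
No single strategy strictly dominates all others → no strictly dominant strategy.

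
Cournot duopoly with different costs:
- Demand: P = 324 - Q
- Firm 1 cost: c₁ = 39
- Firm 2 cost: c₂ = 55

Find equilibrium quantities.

q₁* = 100.33, q₂* = 84.33

Work:
Reaction: q₁ = (324 - 39 - q₂)/2
Reaction: q₂ = (324 - 55 - q₁)/2
Solve simultaneously:
q₁* = (324 - 2×39 + 55)/3 = 100.33
q₂* = (324 - 2×55 + 39)/3 = 84.33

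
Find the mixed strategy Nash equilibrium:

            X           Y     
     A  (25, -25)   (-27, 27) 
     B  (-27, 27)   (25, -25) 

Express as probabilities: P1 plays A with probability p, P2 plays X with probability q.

p = 0.5, q = 0.5

Work:
Find probabilities that make opponent indifferent:
P2 chooses q to make P1 indifferent between A and B
P1 chooses p to make P2 indifferent between X and Y
Mixed NE: P1 plays (A: 0.5, B: 0.5), P2 plays (X: 0.5, Y: 0.5)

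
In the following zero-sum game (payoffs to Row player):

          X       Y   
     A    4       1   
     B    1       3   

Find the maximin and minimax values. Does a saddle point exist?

Maximin = 1, Minimax = 3, Saddle: False

Work:
Row minimums: [1, 1] → maximin = 1
Column maximums: [4, 3] → minimax = 3
No saddle point (maximin ≠ minimax). Mixed strategy needed.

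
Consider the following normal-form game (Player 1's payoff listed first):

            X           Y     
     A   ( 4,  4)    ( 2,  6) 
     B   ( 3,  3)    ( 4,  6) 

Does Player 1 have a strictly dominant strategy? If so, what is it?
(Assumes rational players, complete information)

No strictly dominant strategy exists for Player 1

Work:
A strategy strictly dominates another if it gives a strictly higher payoff against every opponent action. Compare each pair of P1's strategies column-by-column:
  A vs B: [4 vs 3, 2 vs 4] → A does not strictly dominate B (column Y: 2 ≤ 4)
  B vs A: [3 vs 4, 4 vs 2] → B does not strictly dominate A (column X: 3 ≤ 4)
No single strategy strictly dominates all others → no strictly dominant strategy.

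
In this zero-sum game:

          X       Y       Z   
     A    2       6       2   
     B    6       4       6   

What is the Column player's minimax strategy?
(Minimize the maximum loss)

Column should play X or Y or Z (all achieve the minimum), value = 6

Work:
Column player minimizes Row's maximum payoff:
Column X: max payoff to Row = 6
Column Y: max payoff to Row = 6
Column Z: max payoff to Row = 6
Minimum is 6, achieved by columns X, Y, Z (tied).
Each of X or Y or Z is a minimax strategy.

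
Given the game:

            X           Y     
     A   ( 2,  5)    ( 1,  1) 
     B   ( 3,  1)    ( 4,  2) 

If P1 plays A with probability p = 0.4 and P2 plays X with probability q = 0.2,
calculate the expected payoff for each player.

E[P1] = 2.76, E[P2] = 1.8

Work:
E[P1] = p·q·π₁(A,X) + p·(1-q)·π₁(A,Y) + (1-p)·q·π₁(B,X) + (1-p)·(1-q)·π₁(B,Y)
= 0.4·0.2·2 + 0.4·0.8·1 + 0.6·0.2·3 + 0.6·0.8·4
= 2.76

E[P2] = 1.8 (similar calculation)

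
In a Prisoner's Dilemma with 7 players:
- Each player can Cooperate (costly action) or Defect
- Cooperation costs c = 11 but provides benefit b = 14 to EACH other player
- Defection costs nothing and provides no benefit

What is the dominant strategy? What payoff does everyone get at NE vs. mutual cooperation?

Dominant: Defect; NE payoff = 0; Coop payoff = 73

Work:
Defect dominates (saves cost c = 11, benefit to others is external)
NE: All defect → everyone gets 0
If all cooperate: each receives (6)×14 - 11 = 73
Social dilemma: 73 > 0 but NE gives 0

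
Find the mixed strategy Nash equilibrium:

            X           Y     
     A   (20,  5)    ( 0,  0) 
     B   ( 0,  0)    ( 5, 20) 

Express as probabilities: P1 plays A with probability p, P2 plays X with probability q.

p = 0.8, q = 0.2

Work:
Find probabilities that make opponent indifferent:
P2 chooses q to make P1 indifferent between A and B
P1 chooses p to make P2 indifferent between X and Y
Mixed NE: P1 plays (A: 0.8, B: 0.2), P2 plays (X: 0.2, Y: 0.8)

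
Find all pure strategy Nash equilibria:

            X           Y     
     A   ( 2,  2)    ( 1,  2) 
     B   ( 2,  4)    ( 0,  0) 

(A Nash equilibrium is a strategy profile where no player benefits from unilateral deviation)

Nash equilibrium: (A, X), (A, Y), (B, X)

Work:
Best responses:
  P1 vs X: payoffs [2, 2] → best response A/B (payoff 2)
  P1 vs Y: payoffs [1, 0] → best response A (payoff 1)
  P2 vs A: payoffs [2, 2] → best response X/Y (payoff 2)
  P2 vs B: payoffs [4, 0] → best response X (payoff 4)
Mutual best responses: (A,X), (A,Y), (B,X) → Nash equilibria.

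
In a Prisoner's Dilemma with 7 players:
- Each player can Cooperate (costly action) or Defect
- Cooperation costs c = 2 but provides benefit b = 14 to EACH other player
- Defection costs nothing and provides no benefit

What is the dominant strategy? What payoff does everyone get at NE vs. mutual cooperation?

Dominant: Defect; NE payoff = 0; Coop payoff = 82

Work:
Defect dominates (saves cost c = 2, benefit to others is external)
NE: All defect → everyone gets 0
If all cooperate: each receives (6)×14 - 2 = 82
Social dilemma: 82 > 0 but NE gives 0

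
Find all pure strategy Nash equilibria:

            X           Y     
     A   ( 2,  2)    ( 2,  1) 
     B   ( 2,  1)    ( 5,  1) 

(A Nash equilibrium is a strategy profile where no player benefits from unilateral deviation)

Nash equilibrium: (A, X), (B, X), (B, Y)

Work:
Best responses:
  P1 vs X: payoffs [2, 2] → best response A/B (payoff 2)
  P1 vs Y: payoffs [2, 5] → best response B (payoff 5)
  P2 vs A: payoffs [2, 1] → best response X (payoff 2)
  P2 vs B: payoffs [1, 1] → best response X/Y (payoff 1)
Mutual best responses: (A,X), (B,X), (B,Y) → Nash equilibria.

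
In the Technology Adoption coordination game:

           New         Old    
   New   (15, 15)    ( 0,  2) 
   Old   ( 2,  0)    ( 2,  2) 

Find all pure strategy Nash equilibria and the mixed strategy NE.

Pure NE: (New, New) and (Old, Old); Mixed NE: p = 0.1333, q = 0.1333

Work:
Check pure NE:
(New, New): (15, 15) - no unilateral deviation beneficial
(Old, Old): (2, 2) - no unilateral deviation beneficial
Mixed NE: P1 plays New with p = 0.1333, P2 plays New with q = 0.1333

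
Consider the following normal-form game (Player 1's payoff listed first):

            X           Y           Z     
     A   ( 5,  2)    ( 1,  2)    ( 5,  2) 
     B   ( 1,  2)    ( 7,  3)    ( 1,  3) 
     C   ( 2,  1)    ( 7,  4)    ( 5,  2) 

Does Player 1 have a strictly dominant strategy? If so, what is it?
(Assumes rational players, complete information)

No strictly dominant strategy exists for Player 1

Work:
A strategy strictly dominates another if it gives a strictly higher payoff against every opponent action. Compare each pair of P1's strategies column-by-column:
  A vs B: [5 vs 1, 1 vs 7, 5 vs 1] → A does not strictly dominate B (column Y: 1 ≤ 7)
  A vs C: [5 vs 2, 1 vs 7, 5 vs 5] → A does not strictly dominate C (column Y: 1 ≤ 7)
  B vs A: [1 vs 5, 7 vs 1, 1 vs 5] → B does not strictly dominate A (column X: 1 ≤ 5)
  B vs C: [1 vs 2, 7 vs 7, 1 vs 5] → B does not strictly dominate C (column X: 1 ≤ 2)
  C vs A: [2 vs 5, 7 vs 1, 5 vs 5] → C does not strictly dominate A (column X: 2 ≤ 5)
  C vs B: [2 vs 1, 7 vs 7, 5 vs 1] → C does not strictly dominate B (column Y: 7 ≤ 7)
No single strategy strictly dominates all others → no strictly dominant strategy.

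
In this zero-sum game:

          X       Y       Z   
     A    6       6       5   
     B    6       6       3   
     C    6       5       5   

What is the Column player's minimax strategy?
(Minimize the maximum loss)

Column should play Z, value = 5

Work:
Column player minimizes Row's maximum payoff:
Column X: max payoff to Row = 6
Column Y: max payoff to Row = 6
Column Z: max payoff to Row = 5
Minimum is 5, achieved by column Z.
Minimax strategy: Z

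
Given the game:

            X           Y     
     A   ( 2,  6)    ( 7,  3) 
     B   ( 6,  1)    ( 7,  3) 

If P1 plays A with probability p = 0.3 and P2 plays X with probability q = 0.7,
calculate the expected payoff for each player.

E[P1] = 5.46, E[P2] = 2.65

Work:
E[P1] = p·q·π₁(A,X) + p·(1-q)·π₁(A,Y) + (1-p)·q·π₁(B,X) + (1-p)·(1-q)·π₁(B,Y)
= 0.3·0.7·2 + 0.3·0.3·7 + 0.7·0.7·6 + 0.7·0.3·7
= 5.46

E[P2] = 2.65 (similar calculation)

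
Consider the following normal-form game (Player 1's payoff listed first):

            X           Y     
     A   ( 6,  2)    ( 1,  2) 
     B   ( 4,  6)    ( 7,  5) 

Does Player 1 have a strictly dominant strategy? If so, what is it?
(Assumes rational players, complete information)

No strictly dominant strategy exists for Player 1

Work:
A strategy strictly dominates another if it gives a strictly higher payoff against every opponent action. Compare each pair of P1's strategies column-by-column:
  A vs B: [6 vs 4, 1 vs 7] → A does not strictly dominate B (column Y: 1 ≤ 7)
  B vs A: [4 vs 6, 7 vs 1] → B does not strictly dominate A (column X: 4 ≤ 6)
No single strategy strictly dominates all others → no strictly dominant strategy.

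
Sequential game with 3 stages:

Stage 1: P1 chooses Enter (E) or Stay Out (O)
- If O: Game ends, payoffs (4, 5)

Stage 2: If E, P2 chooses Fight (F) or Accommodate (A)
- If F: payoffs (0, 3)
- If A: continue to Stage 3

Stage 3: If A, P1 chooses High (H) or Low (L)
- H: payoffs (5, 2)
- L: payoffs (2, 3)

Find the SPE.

SPE: (O, F, H); Outcome (4, 5)

Work:
Stage 3: P1 chooses H (5 vs 2)
Stage 2: P2: F->3, A->2 (anticipating H). Choose F
Stage 1: P1: O->4, E->0 (anticipating F, H). Choose O
SPE path: O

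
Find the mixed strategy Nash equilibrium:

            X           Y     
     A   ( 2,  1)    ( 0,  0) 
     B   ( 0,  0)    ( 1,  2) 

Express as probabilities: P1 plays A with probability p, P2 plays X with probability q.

p = 0.6667, q = 0.3333

Work:
Find probabilities that make opponent indifferent:
P2 chooses q to make P1 indifferent between A and B
P1 chooses p to make P2 indifferent between X and Y
Mixed NE: P1 plays (A: 0.6667, B: 0.3333), P2 plays (X: 0.3333, Y: 0.6667)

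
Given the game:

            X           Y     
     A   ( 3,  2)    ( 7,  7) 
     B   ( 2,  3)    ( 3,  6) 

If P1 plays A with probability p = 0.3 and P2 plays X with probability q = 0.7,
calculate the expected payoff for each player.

E[P1] = 2.87, E[P2] = 3.78

Work:
E[P1] = p·q·π₁(A,X) + p·(1-q)·π₁(A,Y) + (1-p)·q·π₁(B,X) + (1-p)·(1-q)·π₁(B,Y)
= 0.3·0.7·3 + 0.3·0.3·7 + 0.7·0.7·2 + 0.7·0.3·3
= 2.87

E[P2] = 3.78 (similar calculation)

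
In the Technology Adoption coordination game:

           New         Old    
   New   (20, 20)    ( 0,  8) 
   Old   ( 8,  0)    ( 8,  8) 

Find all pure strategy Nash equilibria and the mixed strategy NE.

Pure NE: (New, New) and (Old, Old); Mixed NE: p = 0.4, q = 0.4

Work:
Check pure NE:
(New, New): (20, 20) - no unilateral deviation beneficial
(Old, Old): (8, 8) - no unilateral deviation beneficial
Mixed NE: P1 plays New with p = 0.4, P2 plays New with q = 0.4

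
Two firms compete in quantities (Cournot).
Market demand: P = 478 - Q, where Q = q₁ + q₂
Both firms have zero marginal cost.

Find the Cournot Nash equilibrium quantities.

q₁* = q₂* = 159.33; P* = 159.33

Work:
Profit: π_i = P·q_i = (a - q_i - q_j)·q_i
FOC: ∂π_i/∂q_i = a - 2q_i - q_j = 0
Reaction function: q_i = (478 - q_j)/2
Symmetry: q* = 478/3 = 159.33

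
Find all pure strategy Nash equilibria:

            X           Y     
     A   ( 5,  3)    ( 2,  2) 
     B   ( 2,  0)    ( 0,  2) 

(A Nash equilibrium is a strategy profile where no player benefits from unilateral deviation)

Nash equilibrium: (A, X)

Work:
Best responses:
  P1 vs X: payoffs [5, 2] → best response A (payoff 5)
  P1 vs Y: payoffs [2, 0] → best response A (payoff 2)
  P2 vs A: payoffs [3, 2] → best response X (payoff 3)
  P2 vs B: payoffs [0, 2] → best response Y (payoff 2)
Mutual best responses: (A,X) → Nash equilibria.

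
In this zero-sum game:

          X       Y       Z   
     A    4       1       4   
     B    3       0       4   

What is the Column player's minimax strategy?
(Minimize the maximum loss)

Column should play Y, value = 1

Work:
Column player minimizes Row's maximum payoff:
Column X: max payoff to Row = 4
Column Y: max payoff to Row = 1
Column Z: max payoff to Row = 4
Minimum is 1, achieved by column Y.
Minimax strategy: Y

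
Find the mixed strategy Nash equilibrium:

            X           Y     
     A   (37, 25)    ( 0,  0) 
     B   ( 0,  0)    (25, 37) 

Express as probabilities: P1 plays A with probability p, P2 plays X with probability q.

p = 0.5968, q = 0.4032

Work:
Find probabilities that make opponent indifferent:
P2 chooses q to make P1 indifferent between A and B
P1 chooses p to make P2 indifferent between X and Y
Mixed NE: P1 plays (A: 0.5968, B: 0.4032), P2 plays (X: 0.4032, Y: 0.5968)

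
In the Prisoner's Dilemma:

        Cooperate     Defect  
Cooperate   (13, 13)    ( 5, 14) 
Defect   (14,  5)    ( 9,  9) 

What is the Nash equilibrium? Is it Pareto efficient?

(Defect, Defect) is NE; not Pareto efficient

Work:
Defect dominates Cooperate for both players:
If P2 cooperates: Defect (14) > Cooperate (13)
If P2 defects: Defect (9) > Cooperate (5)
NE: (Defect, Defect) with payoff (9, 9)
But (Cooperate, Cooperate) = (13, 13) Pareto dominates (9, 9)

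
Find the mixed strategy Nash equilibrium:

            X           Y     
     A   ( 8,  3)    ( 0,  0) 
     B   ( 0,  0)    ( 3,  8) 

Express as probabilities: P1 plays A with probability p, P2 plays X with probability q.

p = 0.7273, q = 0.2727

Work:
Find probabilities that make opponent indifferent:
P2 chooses q to make P1 indifferent between A and B
P1 chooses p to make P2 indifferent between X and Y
Mixed NE: P1 plays (A: 0.7273, B: 0.2727), P2 plays (X: 0.2727, Y: 0.7273)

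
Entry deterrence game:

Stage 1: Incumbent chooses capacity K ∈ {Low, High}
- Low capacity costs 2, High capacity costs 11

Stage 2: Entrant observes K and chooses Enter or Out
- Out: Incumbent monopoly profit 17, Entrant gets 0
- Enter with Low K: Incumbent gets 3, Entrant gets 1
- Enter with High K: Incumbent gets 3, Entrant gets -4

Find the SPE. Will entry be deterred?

SPE: (High, Enter|Low, Out|High); Entry deterred. Incumbent net profit = 6

Work:
After Low K: Entrant enters (1 > 0)
After High K: Entrant stays out (-4 < 0)
Incumbent: Low → 3−2=1, High → 17−11=6
Incumbent chooses High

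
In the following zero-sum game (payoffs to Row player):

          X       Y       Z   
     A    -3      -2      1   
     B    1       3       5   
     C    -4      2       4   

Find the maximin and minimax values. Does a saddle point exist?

Maximin = 1, Minimax = 1, Saddle: True

Work:
Row minimums: [-3, 1, -4] → maximin = 1
Column maximums: [1, 3, 5] → minimax = 1
Saddle point exists! Game value = 1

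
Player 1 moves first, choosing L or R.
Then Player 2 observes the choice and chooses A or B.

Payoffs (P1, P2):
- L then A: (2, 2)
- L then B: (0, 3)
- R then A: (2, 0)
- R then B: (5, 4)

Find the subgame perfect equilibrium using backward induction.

P1 plays R, P2 plays B after L and B after R; Payoff (5, 4)

Work:
Backward induction:
After L: P2 chooses B → P1 gets 0
After R: P2 chooses B → P1 gets 5
P1 chooses R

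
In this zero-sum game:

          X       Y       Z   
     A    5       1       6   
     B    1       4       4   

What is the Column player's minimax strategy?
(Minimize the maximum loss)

Column should play Y, value = 4

Work:
Column player minimizes Row's maximum payoff:
Column X: max payoff to Row = 5
Column Y: max payoff to Row = 4
Column Z: max payoff to Row = 6
Minimum is 4, achieved by column Y.
Minimax strategy: Y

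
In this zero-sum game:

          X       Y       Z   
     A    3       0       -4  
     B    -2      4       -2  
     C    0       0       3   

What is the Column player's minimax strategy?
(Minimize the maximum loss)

Column should play X or Z (all achieve the minimum), value = 3

Work:
Column player minimizes Row's maximum payoff:
Column X: max payoff to Row = 3
Column Y: max payoff to Row = 4
Column Z: max payoff to Row = 3
Minimum is 3, achieved by columns X, Z (tied).
Each of X or Z is a minimax strategy.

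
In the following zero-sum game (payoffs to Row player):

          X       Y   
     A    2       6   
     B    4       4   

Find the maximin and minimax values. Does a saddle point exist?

Maximin = 4, Minimax = 4, Saddle: True

Work:
Row minimums: [2, 4] → maximin = 4
Column maximums: [4, 6] → minimax = 4
Saddle point exists! Game value = 4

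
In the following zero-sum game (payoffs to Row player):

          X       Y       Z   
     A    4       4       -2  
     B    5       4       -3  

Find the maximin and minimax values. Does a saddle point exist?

Maximin = -2, Minimax = -2, Saddle: True

Work:
Row minimums: [-2, -3] → maximin = -2
Column maximums: [5, 4, -2] → minimax = -2
Saddle point exists! Game value = -2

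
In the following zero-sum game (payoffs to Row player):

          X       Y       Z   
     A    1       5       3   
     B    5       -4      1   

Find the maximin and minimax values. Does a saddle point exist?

Maximin = 1, Minimax = 3, Saddle: False

Work:
Row minimums: [1, -4] → maximin = 1
Column maximums: [5, 5, 3] → minimax = 3
No saddle point (maximin ≠ minimax). Mixed strategy needed.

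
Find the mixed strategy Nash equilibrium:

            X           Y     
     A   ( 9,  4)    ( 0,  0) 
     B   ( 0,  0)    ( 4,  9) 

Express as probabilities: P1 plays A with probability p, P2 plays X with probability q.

p = 0.6923, q = 0.3077

Work:
Find probabilities that make opponent indifferent:
P2 chooses q to make P1 indifferent between A and B
P1 chooses p to make P2 indifferent between X and Y
Mixed NE: P1 plays (A: 0.6923, B: 0.3077), P2 plays (X: 0.3077, Y: 0.6923)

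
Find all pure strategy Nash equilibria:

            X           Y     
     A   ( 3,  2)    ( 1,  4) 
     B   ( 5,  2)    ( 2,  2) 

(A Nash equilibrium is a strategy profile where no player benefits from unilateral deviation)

Nash equilibrium: (B, X), (B, Y)

Work:
Best responses:
  P1 vs X: payoffs [3, 5] → best response B (payoff 5)
  P1 vs Y: payoffs [1, 2] → best response B (payoff 2)
  P2 vs A: payoffs [2, 4] → best response Y (payoff 4)
  P2 vs B: payoffs [2, 2] → best response X/Y (payoff 2)
Mutual best responses: (B,X), (B,Y) → Nash equilibria.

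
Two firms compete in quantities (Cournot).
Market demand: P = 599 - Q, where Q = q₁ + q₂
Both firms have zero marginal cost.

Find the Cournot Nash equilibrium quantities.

q₁* = q₂* = 199.67; P* = 199.67

Work:
Profit: π_i = P·q_i = (a - q_i - q_j)·q_i
FOC: ∂π_i/∂q_i = a - 2q_i - q_j = 0
Reaction function: q_i = (599 - q_j)/2
Symmetry: q* = 599/3 = 199.67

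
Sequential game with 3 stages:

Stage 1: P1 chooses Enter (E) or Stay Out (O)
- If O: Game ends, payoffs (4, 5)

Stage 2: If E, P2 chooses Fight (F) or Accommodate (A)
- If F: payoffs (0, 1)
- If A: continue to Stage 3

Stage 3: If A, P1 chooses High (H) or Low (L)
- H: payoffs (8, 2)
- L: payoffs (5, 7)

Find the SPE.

SPE: (E, A, H); Outcome (8, 2)

Work:
Stage 3: P1 chooses H (8 vs 5)
Stage 2: P2: F->1, A->2 (anticipating H). Choose A
Stage 1: P1: O->4, E->8 (anticipating A, H). Choose E
SPE path: E -> A -> H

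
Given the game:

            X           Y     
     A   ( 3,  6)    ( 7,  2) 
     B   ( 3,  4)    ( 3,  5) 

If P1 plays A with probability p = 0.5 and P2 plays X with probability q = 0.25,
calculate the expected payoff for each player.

E[P1] = 4.5, E[P2] = 3.875

Work:
E[P1] = p·q·π₁(A,X) + p·(1-q)·π₁(A,Y) + (1-p)·q·π₁(B,X) + (1-p)·(1-q)·π₁(B,Y)
= 0.5·0.25·3 + 0.5·0.75·7 + 0.5·0.25·3 + 0.5·0.75·3
= 4.5

E[P2] = 3.875 (similar calculation)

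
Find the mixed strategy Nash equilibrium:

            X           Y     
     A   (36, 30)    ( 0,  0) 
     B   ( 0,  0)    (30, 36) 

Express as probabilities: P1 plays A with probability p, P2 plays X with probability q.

p = 0.5455, q = 0.4545

Work:
Find probabilities that make opponent indifferent:
P2 chooses q to make P1 indifferent between A and B
P1 chooses p to make P2 indifferent between X and Y
Mixed NE: P1 plays (A: 0.5455, B: 0.4545), P2 plays (X: 0.4545, Y: 0.5455)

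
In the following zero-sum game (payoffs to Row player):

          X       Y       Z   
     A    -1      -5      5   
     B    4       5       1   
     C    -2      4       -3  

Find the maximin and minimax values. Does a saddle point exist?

Maximin = 1, Minimax = 4, Saddle: False

Work:
Row minimums: [-5, 1, -3] → maximin = 1
Column maximums: [4, 5, 5] → minimax = 4
No saddle point (maximin ≠ minimax). Mixed strategy needed.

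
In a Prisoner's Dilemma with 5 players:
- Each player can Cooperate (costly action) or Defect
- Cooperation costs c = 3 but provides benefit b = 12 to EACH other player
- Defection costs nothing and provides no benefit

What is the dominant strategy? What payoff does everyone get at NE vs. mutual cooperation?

Dominant: Defect; NE payoff = 0; Coop payoff = 45

Work:
Defect dominates (saves cost c = 3, benefit to others is external)
NE: All defect → everyone gets 0
If all cooperate: each receives (4)×12 - 3 = 45
Social dilemma: 45 > 0 but NE gives 0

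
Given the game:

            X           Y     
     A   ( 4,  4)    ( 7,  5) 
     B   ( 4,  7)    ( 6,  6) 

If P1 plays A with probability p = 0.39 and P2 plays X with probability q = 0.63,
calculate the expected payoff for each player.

E[P1] = 4.8843, E[P2] = 5.7486

Work:
E[P1] = p·q·π₁(A,X) + p·(1-q)·π₁(A,Y) + (1-p)·q·π₁(B,X) + (1-p)·(1-q)·π₁(B,Y)
= 0.39·0.63·4 + 0.39·0.37·7 + 0.61·0.63·4 + 0.61·0.37·6
= 4.8843

E[P2] = 5.7486 (similar calculation)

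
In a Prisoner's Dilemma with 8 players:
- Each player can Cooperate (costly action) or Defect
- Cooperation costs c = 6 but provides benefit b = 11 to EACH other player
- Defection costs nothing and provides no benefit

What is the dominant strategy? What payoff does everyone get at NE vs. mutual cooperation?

Dominant: Defect; NE payoff = 0; Coop payoff = 71

Work:
Defect dominates (saves cost c = 6, benefit to others is external)
NE: All defect → everyone gets 0
If all cooperate: each receives (7)×11 - 6 = 71
Social dilemma: 71 > 0 but NE gives 0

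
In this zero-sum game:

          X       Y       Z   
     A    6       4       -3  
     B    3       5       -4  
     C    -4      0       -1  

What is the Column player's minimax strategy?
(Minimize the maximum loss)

Column should play Z, value = -1

Work:
Column player minimizes Row's maximum payoff:
Column X: max payoff to Row = 6
Column Y: max payoff to Row = 5
Column Z: max payoff to Row = -1
Minimum is -1, achieved by column Z.
Minimax strategy: Z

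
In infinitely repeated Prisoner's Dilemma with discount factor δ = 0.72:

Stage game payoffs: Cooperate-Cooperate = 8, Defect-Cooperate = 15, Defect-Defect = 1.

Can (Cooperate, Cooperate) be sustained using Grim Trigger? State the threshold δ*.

δ* = 0.5; since δ = 0.72 ≥ 0.5, cooperation can be sustained

Work:
For Grim Trigger:
Cooperate forever: 8/(1-δ)
Defect then punished: 15 + 1·δ/(1-δ)
Need: 8/(1-δ) ≥ 15 + 1·δ/(1-δ)
Solving: δ ≥ (T-R)/(T-P) = (15-8)/(15-1) = 0.5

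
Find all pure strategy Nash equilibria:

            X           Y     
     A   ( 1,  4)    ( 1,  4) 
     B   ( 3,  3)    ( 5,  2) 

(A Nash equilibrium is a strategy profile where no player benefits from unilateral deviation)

Nash equilibrium: (B, X)

Work:
Best responses:
  P1 vs X: payoffs [1, 3] → best response B (payoff 3)
  P1 vs Y: payoffs [1, 5] → best response B (payoff 5)
  P2 vs A: payoffs [4, 4] → best response X/Y (payoff 4)
  P2 vs B: payoffs [3, 2] → best response X (payoff 3)
Mutual best responses: (B,X) → Nash equilibria.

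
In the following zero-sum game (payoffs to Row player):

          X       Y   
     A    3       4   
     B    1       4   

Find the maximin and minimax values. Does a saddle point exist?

Maximin = 3, Minimax = 3, Saddle: True

Work:
Row minimums: [3, 1] → maximin = 3
Column maximums: [3, 4] → minimax = 3
Saddle point exists! Game value = 3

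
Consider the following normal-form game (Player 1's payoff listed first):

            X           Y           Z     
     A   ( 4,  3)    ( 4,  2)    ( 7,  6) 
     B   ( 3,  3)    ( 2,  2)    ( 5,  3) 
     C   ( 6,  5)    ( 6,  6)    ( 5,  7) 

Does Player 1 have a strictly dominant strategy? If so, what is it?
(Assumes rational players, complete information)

No strictly dominant strategy exists for Player 1

Work:
A strategy strictly dominates another if it gives a strictly higher payoff against every opponent action. Compare each pair of P1's strategies column-by-column:
  A vs B: [4 vs 3, 4 vs 2, 7 vs 5] → A strictly dominates B
  A vs C: [4 vs 6, 4 vs 6, 7 vs 5] → A does not strictly dominate C (column X: 4 ≤ 6)
  B vs A: [3 vs 4, 2 vs 4, 5 vs 7] → B does not strictly dominate A (column X: 3 ≤ 4)
  B vs C: [3 vs 6, 2 vs 6, 5 vs 5] → B does not strictly dominate C (column X: 3 ≤ 6)
  C vs A: [6 vs 4, 6 vs 4, 5 vs 7] → C does not strictly dominate A (column Z: 5 ≤ 7)
  C vs B: [6 vs 3, 6 vs 2, 5 vs 5] → C does not strictly dominate B (column Z: 5 ≤ 5)
No single strategy strictly dominates all others → no strictly dominant strategy.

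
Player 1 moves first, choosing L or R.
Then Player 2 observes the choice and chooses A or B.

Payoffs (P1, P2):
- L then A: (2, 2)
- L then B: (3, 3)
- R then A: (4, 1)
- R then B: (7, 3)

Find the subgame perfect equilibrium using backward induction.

P1 plays R, P2 plays B after L and B after R; Payoff (7, 3)

Work:
Backward induction:
After L: P2 chooses B → P1 gets 3
After R: P2 chooses B → P1 gets 7
P1 chooses R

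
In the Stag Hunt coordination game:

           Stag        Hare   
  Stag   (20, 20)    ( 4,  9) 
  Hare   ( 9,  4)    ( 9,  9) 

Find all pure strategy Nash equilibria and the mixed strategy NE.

Pure NE: (Stag, Stag) and (Hare, Hare); Mixed NE: p = 0.3125, q = 0.3125

Work:
Check pure NE:
(Stag, Stag): (20, 20) - no unilateral deviation beneficial
(Hare, Hare): (9, 9) - no unilateral deviation beneficial
Mixed NE: P1 plays Stag with p = 0.3125, P2 plays Stag with q = 0.3125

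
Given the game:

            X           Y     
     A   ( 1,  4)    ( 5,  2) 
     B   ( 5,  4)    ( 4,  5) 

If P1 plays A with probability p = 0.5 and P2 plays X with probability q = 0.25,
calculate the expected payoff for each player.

E[P1] = 4.125, E[P2] = 3.625

Work:
E[P1] = p·q·π₁(A,X) + p·(1-q)·π₁(A,Y) + (1-p)·q·π₁(B,X) + (1-p)·(1-q)·π₁(B,Y)
= 0.5·0.25·1 + 0.5·0.75·5 + 0.5·0.25·5 + 0.5·0.75·4
= 4.125

E[P2] = 3.625 (similar calculation)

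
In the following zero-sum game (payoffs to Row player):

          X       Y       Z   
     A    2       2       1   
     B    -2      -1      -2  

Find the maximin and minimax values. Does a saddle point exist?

Maximin = 1, Minimax = 1, Saddle: True

Work:
Row minimums: [1, -2] → maximin = 1
Column maximums: [2, 2, 1] → minimax = 1
Saddle point exists! Game value = 1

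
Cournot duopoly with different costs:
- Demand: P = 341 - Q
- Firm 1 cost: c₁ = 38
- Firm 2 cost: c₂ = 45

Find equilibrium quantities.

q₁* = 103.33, q₂* = 96.33

Work:
Reaction: q₁ = (341 - 38 - q₂)/2
Reaction: q₂ = (341 - 45 - q₁)/2
Solve simultaneously:
q₁* = (341 - 2×38 + 45)/3 = 103.33
q₂* = (341 - 2×45 + 38)/3 = 96.33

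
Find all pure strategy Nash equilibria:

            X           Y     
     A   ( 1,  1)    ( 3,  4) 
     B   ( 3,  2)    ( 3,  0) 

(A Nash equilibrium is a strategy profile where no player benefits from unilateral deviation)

Nash equilibrium: (A, Y), (B, X)

Work:
Best responses:
  P1 vs X: payoffs [1, 3] → best response B (payoff 3)
  P1 vs Y: payoffs [3, 3] → best response A/B (payoff 3)
  P2 vs A: payoffs [1, 4] → best response Y (payoff 4)
  P2 vs B: payoffs [2, 0] → best response X (payoff 2)
Mutual best responses: (A,Y), (B,X) → Nash equilibria.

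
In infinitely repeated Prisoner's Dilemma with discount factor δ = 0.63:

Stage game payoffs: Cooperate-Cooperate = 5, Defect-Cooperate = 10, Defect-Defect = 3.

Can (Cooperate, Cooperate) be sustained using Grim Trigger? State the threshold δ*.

δ* = 0.7143; since δ = 0.63 < 0.7143, cooperation cannot be sustained

Work:
For Grim Trigger:
Cooperate forever: 5/(1-δ)
Defect then punished: 10 + 3·δ/(1-δ)
Need: 5/(1-δ) ≥ 10 + 3·δ/(1-δ)
Solving: δ ≥ (T-R)/(T-P) = (10-5)/(10-3) = 0.7143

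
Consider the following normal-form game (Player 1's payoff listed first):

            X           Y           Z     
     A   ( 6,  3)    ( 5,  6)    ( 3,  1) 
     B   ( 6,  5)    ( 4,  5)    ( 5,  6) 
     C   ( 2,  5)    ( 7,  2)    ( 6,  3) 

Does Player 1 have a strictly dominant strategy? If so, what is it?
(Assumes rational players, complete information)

No strictly dominant strategy exists for Player 1

Work:
A strategy strictly dominates another if it gives a strictly higher payoff against every opponent action. Compare each pair of P1's strategies column-by-column:
  A vs B: [6 vs 6, 5 vs 4, 3 vs 5] → A does not strictly dominate B (column X: 6 ≤ 6)
  A vs C: [6 vs 2, 5 vs 7, 3 vs 6] → A does not strictly dominate C (column Y: 5 ≤ 7)
  B vs A: [6 vs 6, 4 vs 5, 5 vs 3] → B does not strictly dominate A (column X: 6 ≤ 6)
  B vs C: [6 vs 2, 4 vs 7, 5 vs 6] → B does not strictly dominate C (column Y: 4 ≤ 7)
  C vs A: [2 vs 6, 7 vs 5, 6 vs 3] → C does not strictly dominate A (column X: 2 ≤ 6)
  C vs B: [2 vs 6, 7 vs 4, 6 vs 5] → C does not strictly dominate B (column X: 2 ≤ 6)
No single strategy strictly dominates all others → no strictly dominant strategy.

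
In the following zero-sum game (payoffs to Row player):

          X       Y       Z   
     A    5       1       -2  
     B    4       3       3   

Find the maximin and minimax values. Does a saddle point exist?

Maximin = 3, Minimax = 3, Saddle: True

Work:
Row minimums: [-2, 3] → maximin = 3
Column maximums: [5, 3, 3] → minimax = 3
Saddle point exists! Game value = 3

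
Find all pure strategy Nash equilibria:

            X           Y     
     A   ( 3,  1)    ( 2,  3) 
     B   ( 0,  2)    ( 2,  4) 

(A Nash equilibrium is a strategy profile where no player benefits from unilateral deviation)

Nash equilibrium: (A, Y), (B, Y)

Work:
Best responses:
  P1 vs X: payoffs [3, 0] → best response A (payoff 3)
  P1 vs Y: payoffs [2, 2] → best response A/B (payoff 2)
  P2 vs A: payoffs [1, 3] → best response Y (payoff 3)
  P2 vs B: payoffs [2, 4] → best response Y (payoff 4)
Mutual best responses: (A,Y), (B,Y) → Nash equilibria.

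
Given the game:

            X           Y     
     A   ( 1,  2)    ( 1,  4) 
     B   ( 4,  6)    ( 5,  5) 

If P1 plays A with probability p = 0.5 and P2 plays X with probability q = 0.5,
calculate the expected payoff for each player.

E[P1] = 2.75, E[P2] = 4.25

Work:
E[P1] = p·q·π₁(A,X) + p·(1-q)·π₁(A,Y) + (1-p)·q·π₁(B,X) + (1-p)·(1-q)·π₁(B,Y)
= 0.5·0.5·1 + 0.5·0.5·1 + 0.5·0.5·4 + 0.5·0.5·5
= 2.75

E[P2] = 4.25 (similar calculation)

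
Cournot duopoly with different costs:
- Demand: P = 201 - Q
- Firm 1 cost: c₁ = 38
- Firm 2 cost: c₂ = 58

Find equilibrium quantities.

q₁* = 61.0, q₂* = 41.0

Work:
Reaction: q₁ = (201 - 38 - q₂)/2
Reaction: q₂ = (201 - 58 - q₁)/2
Solve simultaneously:
q₁* = (201 - 2×38 + 58)/3 = 61.0
q₂* = (201 - 2×58 + 38)/3 = 41.0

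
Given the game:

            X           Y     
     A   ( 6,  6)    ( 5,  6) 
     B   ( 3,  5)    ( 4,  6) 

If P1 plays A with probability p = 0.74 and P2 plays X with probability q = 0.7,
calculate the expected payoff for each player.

E[P1] = 5.076, E[P2] = 5.818

Work:
E[P1] = p·q·π₁(A,X) + p·(1-q)·π₁(A,Y) + (1-p)·q·π₁(B,X) + (1-p)·(1-q)·π₁(B,Y)
= 0.74·0.7·6 + 0.74·0.3·5 + 0.26·0.7·3 + 0.26·0.3·4
= 5.076

E[P2] = 5.818 (similar calculation)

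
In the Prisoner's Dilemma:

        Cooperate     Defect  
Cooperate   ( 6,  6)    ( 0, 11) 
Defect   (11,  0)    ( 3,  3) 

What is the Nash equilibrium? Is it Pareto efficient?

(Defect, Defect) is NE; not Pareto efficient

Work:
Defect dominates Cooperate for both players:
If P2 cooperates: Defect (11) > Cooperate (6)
If P2 defects: Defect (3) > Cooperate (0)
NE: (Defect, Defect) with payoff (3, 3)
But (Cooperate, Cooperate) = (6, 6) Pareto dominates (3, 3)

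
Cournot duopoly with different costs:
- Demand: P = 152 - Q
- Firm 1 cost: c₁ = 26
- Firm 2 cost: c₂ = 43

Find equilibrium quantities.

q₁* = 47.67, q₂* = 30.67

Work:
Reaction: q₁ = (152 - 26 - q₂)/2
Reaction: q₂ = (152 - 43 - q₁)/2
Solve simultaneously:
q₁* = (152 - 2×26 + 43)/3 = 47.67
q₂* = (152 - 2×43 + 26)/3 = 30.67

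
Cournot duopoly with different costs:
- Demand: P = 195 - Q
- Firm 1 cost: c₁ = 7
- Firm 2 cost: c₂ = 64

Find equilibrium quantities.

q₁* = 81.67, q₂* = 24.67

Work:
Reaction: q₁ = (195 - 7 - q₂)/2
Reaction: q₂ = (195 - 64 - q₁)/2
Solve simultaneously:
q₁* = (195 - 2×7 + 64)/3 = 81.67
q₂* = (195 - 2×64 + 7)/3 = 24.67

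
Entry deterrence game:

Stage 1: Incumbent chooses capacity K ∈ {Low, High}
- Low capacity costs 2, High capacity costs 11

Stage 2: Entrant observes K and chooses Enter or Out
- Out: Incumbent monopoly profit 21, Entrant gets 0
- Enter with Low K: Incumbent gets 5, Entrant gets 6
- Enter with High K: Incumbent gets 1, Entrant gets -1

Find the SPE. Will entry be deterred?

SPE: (High, Enter|Low, Out|High); Entry deterred. Incumbent net profit = 10

Work:
After Low K: Entrant enters (6 > 0)
After High K: Entrant stays out (-1 < 0)
Incumbent: Low → 5−2=3, High → 21−11=10
Incumbent chooses High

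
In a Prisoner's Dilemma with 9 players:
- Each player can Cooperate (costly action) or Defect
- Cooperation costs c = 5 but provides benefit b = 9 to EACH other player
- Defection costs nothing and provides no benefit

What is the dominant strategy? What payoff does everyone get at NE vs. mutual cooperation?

Dominant: Defect; NE payoff = 0; Coop payoff = 67

Work:
Defect dominates (saves cost c = 5, benefit to others is external)
NE: All defect → everyone gets 0
If all cooperate: each receives (8)×9 - 5 = 67
Social dilemma: 67 > 0 but NE gives 0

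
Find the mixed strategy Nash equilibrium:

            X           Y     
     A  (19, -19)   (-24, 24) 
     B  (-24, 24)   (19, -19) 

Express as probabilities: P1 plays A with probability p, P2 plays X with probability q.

p = 0.5, q = 0.5

Work:
Find probabilities that make opponent indifferent:
P2 chooses q to make P1 indifferent between A and B
P1 chooses p to make P2 indifferent between X and Y
Mixed NE: P1 plays (A: 0.5, B: 0.5), P2 plays (X: 0.5, Y: 0.5)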